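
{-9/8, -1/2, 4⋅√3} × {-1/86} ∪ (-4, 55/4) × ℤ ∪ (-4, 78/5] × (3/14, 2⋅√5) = ((-4, 55/4) × ℤ) ∪ ({-9/8, -1/2, 4⋅√3} × {-1/86}) ∪ ((-4, 78/5] × (3/14, 2⋅√5))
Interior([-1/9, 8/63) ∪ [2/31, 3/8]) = (-1/9, 3/8)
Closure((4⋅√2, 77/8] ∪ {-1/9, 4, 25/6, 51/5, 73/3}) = {-1/9, 4, 25/6, 51/5, 73/3} ∪ [4⋅√2, 77/8]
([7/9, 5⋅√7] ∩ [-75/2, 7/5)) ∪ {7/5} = [7/9, 7/5]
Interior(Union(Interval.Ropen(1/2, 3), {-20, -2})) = Interval.open(1/2, 3)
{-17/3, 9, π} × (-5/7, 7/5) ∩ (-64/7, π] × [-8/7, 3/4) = {-17/3, π} × (-5/7, 3/4)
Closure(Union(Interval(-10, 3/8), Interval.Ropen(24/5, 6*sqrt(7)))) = Union(Interval(-10, 3/8), Interval(24/5, 6*sqrt(7)))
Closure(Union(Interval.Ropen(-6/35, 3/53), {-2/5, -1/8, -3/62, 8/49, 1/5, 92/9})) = Union({-2/5, 8/49, 1/5, 92/9}, Interval(-6/35, 3/53))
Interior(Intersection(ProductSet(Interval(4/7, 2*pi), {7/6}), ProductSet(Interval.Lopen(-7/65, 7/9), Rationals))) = EmptySet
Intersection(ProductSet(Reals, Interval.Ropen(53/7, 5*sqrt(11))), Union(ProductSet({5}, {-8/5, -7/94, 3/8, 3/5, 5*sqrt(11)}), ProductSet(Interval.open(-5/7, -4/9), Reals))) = ProductSet(Interval.open(-5/7, -4/9), Interval.Ropen(53/7, 5*sqrt(11)))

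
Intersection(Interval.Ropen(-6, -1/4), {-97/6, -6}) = {-6}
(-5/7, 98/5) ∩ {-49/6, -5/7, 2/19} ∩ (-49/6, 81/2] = {2/19}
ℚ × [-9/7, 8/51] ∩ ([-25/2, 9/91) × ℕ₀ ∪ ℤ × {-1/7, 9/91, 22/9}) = (ℤ × {-1/7, 9/91}) ∪ ((ℚ ∩ [-25/2, 9/91)) × {0})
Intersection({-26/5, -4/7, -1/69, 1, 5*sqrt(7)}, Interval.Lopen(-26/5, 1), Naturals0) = {1}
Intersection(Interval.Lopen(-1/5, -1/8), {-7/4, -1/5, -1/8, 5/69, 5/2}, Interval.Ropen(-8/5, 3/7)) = {-1/8}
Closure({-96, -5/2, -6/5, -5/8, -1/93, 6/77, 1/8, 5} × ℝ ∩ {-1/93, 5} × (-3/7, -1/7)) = {-1/93, 5} × [-3/7, -1/7]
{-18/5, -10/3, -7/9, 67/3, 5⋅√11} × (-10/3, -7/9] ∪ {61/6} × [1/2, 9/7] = ({61/6} × [1/2, 9/7]) ∪ ({-18/5, -10/3, -7/9, 67/3, 5⋅√11} × (-10/3, -7/9])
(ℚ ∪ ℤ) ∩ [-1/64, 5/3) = ℚ ∩ [-1/64, 5/3)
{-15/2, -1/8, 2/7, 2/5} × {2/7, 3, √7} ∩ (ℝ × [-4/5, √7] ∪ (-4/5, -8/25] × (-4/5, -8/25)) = {-15/2, -1/8, 2/7, 2/5} × {2/7, √7}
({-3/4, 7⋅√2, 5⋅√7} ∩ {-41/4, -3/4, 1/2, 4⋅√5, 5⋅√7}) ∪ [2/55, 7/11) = {-3/4, 5⋅√7} ∪ [2/55, 7/11)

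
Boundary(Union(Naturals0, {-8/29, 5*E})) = Union({-8/29, 5*E}, Naturals0)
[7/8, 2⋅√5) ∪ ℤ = ℤ ∪ [7/8, 2⋅√5)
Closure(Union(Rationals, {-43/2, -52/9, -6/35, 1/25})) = Reals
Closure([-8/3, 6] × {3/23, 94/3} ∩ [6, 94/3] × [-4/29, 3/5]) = {6} × {3/23}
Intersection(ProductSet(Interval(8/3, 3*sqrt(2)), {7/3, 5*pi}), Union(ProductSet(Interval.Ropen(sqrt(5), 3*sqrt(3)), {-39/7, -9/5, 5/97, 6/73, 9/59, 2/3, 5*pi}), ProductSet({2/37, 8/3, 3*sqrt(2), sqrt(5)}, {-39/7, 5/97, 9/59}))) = ProductSet(Interval(8/3, 3*sqrt(2)), {5*pi})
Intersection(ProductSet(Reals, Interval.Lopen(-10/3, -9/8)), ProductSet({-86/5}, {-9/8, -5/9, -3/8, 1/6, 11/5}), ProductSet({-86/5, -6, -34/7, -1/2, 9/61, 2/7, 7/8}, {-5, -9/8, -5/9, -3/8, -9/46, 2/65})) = ProductSet({-86/5}, {-9/8})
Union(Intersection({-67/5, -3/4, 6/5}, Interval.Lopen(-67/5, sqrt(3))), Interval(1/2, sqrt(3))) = Union({-3/4}, Interval(1/2, sqrt(3)))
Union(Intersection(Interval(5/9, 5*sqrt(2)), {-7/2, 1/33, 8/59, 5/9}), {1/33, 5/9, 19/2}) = {1/33, 5/9, 19/2}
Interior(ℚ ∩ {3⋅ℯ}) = ∅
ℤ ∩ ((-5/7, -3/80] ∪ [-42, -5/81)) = {-42, -41, …, -1}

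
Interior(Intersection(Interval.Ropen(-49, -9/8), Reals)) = Interval.open(-49, -9/8)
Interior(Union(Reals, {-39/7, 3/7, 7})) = Reals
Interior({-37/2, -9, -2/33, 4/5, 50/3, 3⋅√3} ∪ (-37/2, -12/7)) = (-37/2, -12/7)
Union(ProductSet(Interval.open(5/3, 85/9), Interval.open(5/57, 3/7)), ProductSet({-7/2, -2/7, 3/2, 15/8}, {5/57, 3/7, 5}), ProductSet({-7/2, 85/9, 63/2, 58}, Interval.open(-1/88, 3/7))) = Union(ProductSet({-7/2, -2/7, 3/2, 15/8}, {5/57, 3/7, 5}), ProductSet({-7/2, 85/9, 63/2, 58}, Interval.open(-1/88, 3/7)), ProductSet(Interval.open(5/3, 85/9), Interval.open(5/57, 3/7)))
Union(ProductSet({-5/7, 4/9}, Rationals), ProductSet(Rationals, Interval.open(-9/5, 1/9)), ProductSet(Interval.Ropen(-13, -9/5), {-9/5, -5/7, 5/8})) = Union(ProductSet({-5/7, 4/9}, Rationals), ProductSet(Interval.Ropen(-13, -9/5), {-9/5, -5/7, 5/8}), ProductSet(Rationals, Interval.open(-9/5, 1/9)))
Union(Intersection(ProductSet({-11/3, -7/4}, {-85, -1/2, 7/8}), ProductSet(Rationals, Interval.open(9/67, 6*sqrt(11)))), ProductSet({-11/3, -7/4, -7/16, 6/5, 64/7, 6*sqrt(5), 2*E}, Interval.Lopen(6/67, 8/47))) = Union(ProductSet({-11/3, -7/4}, {7/8}), ProductSet({-11/3, -7/4, -7/16, 6/5, 64/7, 6*sqrt(5), 2*E}, Interval.Lopen(6/67, 8/47)))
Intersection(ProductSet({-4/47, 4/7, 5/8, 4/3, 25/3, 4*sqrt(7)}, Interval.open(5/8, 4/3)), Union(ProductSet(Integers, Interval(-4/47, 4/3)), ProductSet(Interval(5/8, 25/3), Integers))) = ProductSet({5/8, 4/3, 25/3}, Range(1, 2, 1))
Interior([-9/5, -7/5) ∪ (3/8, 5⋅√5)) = (-9/5, -7/5) ∪ (3/8, 5⋅√5)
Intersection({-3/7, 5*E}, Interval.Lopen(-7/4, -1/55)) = {-3/7}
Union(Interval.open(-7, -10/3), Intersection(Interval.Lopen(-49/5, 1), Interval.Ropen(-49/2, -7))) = Union(Interval.open(-49/5, -7), Interval.open(-7, -10/3))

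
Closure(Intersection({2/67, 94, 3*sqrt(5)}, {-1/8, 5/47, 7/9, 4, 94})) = {94}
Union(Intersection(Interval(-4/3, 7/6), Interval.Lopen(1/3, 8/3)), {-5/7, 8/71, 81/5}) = Union({-5/7, 8/71, 81/5}, Interval.Lopen(1/3, 7/6))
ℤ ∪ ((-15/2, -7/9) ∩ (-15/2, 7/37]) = ℤ ∪ (-15/2, -7/9)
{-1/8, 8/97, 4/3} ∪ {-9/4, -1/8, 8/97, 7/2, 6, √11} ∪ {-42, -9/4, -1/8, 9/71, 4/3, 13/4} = {-42, -9/4, -1/8, 8/97, 9/71, 4/3, 13/4, 7/2, 6, √11}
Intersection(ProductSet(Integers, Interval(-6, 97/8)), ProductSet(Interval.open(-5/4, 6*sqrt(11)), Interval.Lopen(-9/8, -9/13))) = ProductSet(Range(-1, 20, 1), Interval.Lopen(-9/8, -9/13))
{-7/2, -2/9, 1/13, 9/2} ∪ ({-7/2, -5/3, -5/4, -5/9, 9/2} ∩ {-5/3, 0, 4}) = {-7/2, -5/3, -2/9, 1/13, 9/2}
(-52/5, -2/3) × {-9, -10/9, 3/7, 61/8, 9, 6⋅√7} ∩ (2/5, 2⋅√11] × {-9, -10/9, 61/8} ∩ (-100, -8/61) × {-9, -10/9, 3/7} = ∅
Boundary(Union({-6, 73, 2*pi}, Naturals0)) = Union({-6, 2*pi}, Naturals0)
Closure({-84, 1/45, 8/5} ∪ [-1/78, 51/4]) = {-84} ∪ [-1/78, 51/4]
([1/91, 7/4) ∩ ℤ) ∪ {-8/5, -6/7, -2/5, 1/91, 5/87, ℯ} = {-8/5, -6/7, -2/5, 1/91, 5/87, ℯ} ∪ {1}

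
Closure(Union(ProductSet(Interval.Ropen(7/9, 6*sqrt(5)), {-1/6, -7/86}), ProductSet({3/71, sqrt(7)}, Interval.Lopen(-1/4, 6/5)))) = Union(ProductSet({3/71, sqrt(7)}, Interval(-1/4, 6/5)), ProductSet(Interval(7/9, 6*sqrt(5)), {-1/6, -7/86}))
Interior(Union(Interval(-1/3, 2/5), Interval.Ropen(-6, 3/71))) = Interval.open(-6, 2/5)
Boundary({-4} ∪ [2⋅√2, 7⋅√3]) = {-4, 2⋅√2, 7⋅√3}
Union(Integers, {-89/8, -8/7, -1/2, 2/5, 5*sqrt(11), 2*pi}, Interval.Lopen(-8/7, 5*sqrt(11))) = Union({-89/8}, Integers, Interval(-8/7, 5*sqrt(11)))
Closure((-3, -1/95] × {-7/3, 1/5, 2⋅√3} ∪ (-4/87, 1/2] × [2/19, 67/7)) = ({-4/87, 1/2} × [2/19, 67/7]) ∪ ([-4/87, 1/2] × {2/19, 67/7}) ∪ ((-4/87, 1/2] × [2/19, 67/7)) ∪ ([-3, -1/95] × {-7/3, 1/5, 2⋅√3})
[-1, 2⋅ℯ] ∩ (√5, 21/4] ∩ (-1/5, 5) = (√5, 5)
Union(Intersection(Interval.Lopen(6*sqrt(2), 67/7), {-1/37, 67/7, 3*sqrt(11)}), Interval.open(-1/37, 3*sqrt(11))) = Interval.open(-1/37, 3*sqrt(11))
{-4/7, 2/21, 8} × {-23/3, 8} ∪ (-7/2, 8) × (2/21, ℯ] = ({-4/7, 2/21, 8} × {-23/3, 8}) ∪ ((-7/2, 8) × (2/21, ℯ])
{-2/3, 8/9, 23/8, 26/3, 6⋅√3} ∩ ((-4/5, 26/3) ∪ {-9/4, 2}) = {-2/3, 8/9, 23/8}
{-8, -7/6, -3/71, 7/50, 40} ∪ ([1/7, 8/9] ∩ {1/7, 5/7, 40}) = {-8, -7/6, -3/71, 7/50, 1/7, 5/7, 40}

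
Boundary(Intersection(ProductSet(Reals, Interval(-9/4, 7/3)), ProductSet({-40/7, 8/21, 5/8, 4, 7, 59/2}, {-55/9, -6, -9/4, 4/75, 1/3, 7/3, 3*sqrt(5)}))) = ProductSet({-40/7, 8/21, 5/8, 4, 7, 59/2}, {-9/4, 4/75, 1/3, 7/3})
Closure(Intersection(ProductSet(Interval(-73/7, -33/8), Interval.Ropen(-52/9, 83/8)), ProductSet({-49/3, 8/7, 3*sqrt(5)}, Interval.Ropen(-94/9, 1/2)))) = EmptySet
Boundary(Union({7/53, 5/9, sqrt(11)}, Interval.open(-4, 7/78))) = {-4, 7/78, 7/53, 5/9, sqrt(11)}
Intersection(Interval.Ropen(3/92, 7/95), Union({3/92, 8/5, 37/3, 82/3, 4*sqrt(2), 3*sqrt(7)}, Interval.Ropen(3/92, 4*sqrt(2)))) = Interval.Ropen(3/92, 7/95)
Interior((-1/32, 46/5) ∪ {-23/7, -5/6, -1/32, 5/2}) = (-1/32, 46/5)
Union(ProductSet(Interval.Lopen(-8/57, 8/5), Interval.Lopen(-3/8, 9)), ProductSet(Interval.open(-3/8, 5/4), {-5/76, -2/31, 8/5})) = Union(ProductSet(Interval.open(-3/8, 5/4), {-5/76, -2/31, 8/5}), ProductSet(Interval.Lopen(-8/57, 8/5), Interval.Lopen(-3/8, 9)))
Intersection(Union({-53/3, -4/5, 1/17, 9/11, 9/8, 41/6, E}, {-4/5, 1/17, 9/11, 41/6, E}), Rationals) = {-53/3, -4/5, 1/17, 9/11, 9/8, 41/6}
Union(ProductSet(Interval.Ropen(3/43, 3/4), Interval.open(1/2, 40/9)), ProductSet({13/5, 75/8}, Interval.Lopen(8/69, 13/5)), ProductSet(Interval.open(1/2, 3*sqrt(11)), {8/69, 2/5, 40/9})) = Union(ProductSet({13/5, 75/8}, Interval.Lopen(8/69, 13/5)), ProductSet(Interval.Ropen(3/43, 3/4), Interval.open(1/2, 40/9)), ProductSet(Interval.open(1/2, 3*sqrt(11)), {8/69, 2/5, 40/9}))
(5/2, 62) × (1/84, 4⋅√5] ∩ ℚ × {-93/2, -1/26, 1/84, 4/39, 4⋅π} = (ℚ ∩ (5/2, 62)) × {4/39}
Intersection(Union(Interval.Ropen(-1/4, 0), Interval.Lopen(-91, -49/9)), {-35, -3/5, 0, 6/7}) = {-35}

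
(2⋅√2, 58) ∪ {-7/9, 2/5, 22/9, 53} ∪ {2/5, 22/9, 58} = {-7/9, 2/5, 22/9} ∪ (2⋅√2, 58]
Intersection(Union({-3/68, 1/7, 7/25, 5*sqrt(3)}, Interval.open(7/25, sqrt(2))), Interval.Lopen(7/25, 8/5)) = Interval.open(7/25, sqrt(2))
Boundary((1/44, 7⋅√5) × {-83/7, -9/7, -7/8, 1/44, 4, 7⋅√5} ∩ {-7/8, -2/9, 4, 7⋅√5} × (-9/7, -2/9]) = {4} × {-7/8}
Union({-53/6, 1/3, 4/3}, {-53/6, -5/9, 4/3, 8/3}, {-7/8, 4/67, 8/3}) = {-53/6, -7/8, -5/9, 4/67, 1/3, 4/3, 8/3}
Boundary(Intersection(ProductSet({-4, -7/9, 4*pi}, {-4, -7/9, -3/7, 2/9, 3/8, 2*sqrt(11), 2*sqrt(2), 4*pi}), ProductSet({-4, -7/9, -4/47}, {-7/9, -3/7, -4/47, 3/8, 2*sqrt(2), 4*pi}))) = ProductSet({-4, -7/9}, {-7/9, -3/7, 3/8, 2*sqrt(2), 4*pi})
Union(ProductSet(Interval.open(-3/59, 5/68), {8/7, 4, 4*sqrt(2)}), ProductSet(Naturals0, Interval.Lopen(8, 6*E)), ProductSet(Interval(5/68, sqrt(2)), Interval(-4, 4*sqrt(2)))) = Union(ProductSet(Interval.open(-3/59, 5/68), {8/7, 4, 4*sqrt(2)}), ProductSet(Interval(5/68, sqrt(2)), Interval(-4, 4*sqrt(2))), ProductSet(Naturals0, Interval.Lopen(8, 6*E)))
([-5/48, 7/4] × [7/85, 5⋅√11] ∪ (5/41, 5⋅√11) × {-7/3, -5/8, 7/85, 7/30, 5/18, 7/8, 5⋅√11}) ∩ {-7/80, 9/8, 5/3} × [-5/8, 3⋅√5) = ({9/8, 5/3} × {-5/8, 7/85, 7/30, 5/18, 7/8}) ∪ ({-7/80, 9/8, 5/3} × [7/85, 3⋅√5))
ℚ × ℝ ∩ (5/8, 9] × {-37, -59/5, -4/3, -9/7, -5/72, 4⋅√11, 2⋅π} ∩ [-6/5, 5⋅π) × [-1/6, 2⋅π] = (ℚ ∩ (5/8, 9]) × {-5/72, 2⋅π}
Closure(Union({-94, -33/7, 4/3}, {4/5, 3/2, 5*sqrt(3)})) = {-94, -33/7, 4/5, 4/3, 3/2, 5*sqrt(3)}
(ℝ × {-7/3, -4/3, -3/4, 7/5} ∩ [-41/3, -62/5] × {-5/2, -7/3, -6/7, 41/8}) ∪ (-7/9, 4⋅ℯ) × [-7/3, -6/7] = ([-41/3, -62/5] × {-7/3}) ∪ ((-7/9, 4⋅ℯ) × [-7/3, -6/7])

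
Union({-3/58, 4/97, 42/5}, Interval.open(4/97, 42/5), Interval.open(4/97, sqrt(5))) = Union({-3/58}, Interval(4/97, 42/5))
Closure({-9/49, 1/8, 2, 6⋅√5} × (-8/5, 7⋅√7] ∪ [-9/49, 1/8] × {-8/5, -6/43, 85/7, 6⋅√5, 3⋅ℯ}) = ([-9/49, 1/8] × {-8/5, -6/43, 85/7, 6⋅√5, 3⋅ℯ}) ∪ ({-9/49, 1/8, 2, 6⋅√5} × [-8/5, 7⋅√7])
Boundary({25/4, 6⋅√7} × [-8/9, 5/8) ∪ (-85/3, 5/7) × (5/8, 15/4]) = ({-85/3, 5/7} × [5/8, 15/4]) ∪ ([-85/3, 5/7] × {5/8, 15/4}) ∪ ({25/4, 6⋅√7} × [-8/9, 5/8])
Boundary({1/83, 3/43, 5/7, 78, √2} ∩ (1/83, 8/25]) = {3/43}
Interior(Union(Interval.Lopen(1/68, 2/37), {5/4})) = Interval.open(1/68, 2/37)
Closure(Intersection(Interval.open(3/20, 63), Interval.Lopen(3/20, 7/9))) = Interval(3/20, 7/9)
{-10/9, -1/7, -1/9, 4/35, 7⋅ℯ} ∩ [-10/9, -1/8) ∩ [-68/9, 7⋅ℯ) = {-10/9, -1/7}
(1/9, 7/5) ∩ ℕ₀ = {1}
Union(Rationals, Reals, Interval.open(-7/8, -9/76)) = Interval(-oo, oo)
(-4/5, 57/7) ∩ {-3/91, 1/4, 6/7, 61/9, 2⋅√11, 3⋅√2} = {-3/91, 1/4, 6/7, 61/9, 2⋅√11, 3⋅√2}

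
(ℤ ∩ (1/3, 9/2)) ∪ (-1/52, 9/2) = (-1/52, 9/2) ∪ {1, 2, 3, 4}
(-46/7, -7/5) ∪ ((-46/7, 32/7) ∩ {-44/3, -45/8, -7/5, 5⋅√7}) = (-46/7, -7/5]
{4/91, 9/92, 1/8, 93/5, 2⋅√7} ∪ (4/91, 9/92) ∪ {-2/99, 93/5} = {-2/99, 1/8, 93/5, 2⋅√7} ∪ [4/91, 9/92]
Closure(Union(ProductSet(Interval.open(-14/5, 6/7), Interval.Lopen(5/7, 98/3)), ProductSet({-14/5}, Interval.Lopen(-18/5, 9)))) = Union(ProductSet({-14/5}, Interval(-18/5, 9)), ProductSet({-14/5, 6/7}, Interval(5/7, 98/3)), ProductSet(Interval(-14/5, 6/7), {5/7, 98/3}), ProductSet(Interval.open(-14/5, 6/7), Interval.Lopen(5/7, 98/3)))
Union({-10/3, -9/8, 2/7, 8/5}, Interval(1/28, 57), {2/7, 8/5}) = Union({-10/3, -9/8}, Interval(1/28, 57))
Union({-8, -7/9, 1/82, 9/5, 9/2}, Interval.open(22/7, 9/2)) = Union({-8, -7/9, 1/82, 9/5}, Interval.Lopen(22/7, 9/2))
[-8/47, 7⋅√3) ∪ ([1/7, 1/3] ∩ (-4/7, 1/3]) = [-8/47, 7⋅√3)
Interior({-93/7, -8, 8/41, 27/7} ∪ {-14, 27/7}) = ∅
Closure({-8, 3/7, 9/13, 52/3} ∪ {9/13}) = {-8, 3/7, 9/13, 52/3}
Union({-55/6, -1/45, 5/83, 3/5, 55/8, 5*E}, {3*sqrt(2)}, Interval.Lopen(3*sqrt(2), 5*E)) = Union({-55/6, -1/45, 5/83, 3/5}, Interval(3*sqrt(2), 5*E))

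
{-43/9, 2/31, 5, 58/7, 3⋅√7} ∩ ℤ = {5}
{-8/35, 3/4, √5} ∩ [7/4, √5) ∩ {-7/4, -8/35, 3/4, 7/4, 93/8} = ∅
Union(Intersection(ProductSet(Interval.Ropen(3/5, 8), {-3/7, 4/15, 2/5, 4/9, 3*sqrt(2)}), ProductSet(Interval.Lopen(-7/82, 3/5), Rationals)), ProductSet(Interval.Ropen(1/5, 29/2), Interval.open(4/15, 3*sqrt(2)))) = Union(ProductSet({3/5}, {-3/7, 4/15, 2/5, 4/9}), ProductSet(Interval.Ropen(1/5, 29/2), Interval.open(4/15, 3*sqrt(2))))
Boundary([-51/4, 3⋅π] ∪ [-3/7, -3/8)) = {-51/4, 3⋅π}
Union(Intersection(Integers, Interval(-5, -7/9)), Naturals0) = Union(Naturals0, Range(-5, 0, 1))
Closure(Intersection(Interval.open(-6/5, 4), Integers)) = Range(-1, 4, 1)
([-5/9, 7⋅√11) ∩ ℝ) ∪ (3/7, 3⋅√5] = [-5/9, 7⋅√11)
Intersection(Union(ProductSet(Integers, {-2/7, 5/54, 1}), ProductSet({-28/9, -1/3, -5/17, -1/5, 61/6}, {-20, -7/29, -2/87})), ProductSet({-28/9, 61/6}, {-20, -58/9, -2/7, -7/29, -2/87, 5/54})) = ProductSet({-28/9, 61/6}, {-20, -7/29, -2/87})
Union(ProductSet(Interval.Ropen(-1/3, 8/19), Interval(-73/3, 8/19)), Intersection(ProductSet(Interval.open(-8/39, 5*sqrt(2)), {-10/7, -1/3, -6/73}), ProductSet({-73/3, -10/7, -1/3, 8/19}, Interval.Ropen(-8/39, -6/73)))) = ProductSet(Interval.Ropen(-1/3, 8/19), Interval(-73/3, 8/19))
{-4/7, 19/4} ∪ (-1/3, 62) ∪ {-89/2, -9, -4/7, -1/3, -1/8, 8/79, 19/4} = {-89/2, -9, -4/7} ∪ [-1/3, 62)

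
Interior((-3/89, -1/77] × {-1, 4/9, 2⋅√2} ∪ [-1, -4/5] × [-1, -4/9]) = (-1, -4/5) × (-1, -4/9)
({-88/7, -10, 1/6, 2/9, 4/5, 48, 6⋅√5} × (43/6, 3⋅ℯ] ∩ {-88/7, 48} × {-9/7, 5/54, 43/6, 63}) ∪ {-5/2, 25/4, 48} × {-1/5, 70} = {-5/2, 25/4, 48} × {-1/5, 70}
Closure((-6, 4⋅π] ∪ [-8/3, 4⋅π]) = [-6, 4⋅π]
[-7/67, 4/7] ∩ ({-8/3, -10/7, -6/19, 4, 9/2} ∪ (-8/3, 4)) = [-7/67, 4/7]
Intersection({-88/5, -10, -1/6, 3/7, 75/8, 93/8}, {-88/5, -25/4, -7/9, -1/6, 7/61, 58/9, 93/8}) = {-88/5, -1/6, 93/8}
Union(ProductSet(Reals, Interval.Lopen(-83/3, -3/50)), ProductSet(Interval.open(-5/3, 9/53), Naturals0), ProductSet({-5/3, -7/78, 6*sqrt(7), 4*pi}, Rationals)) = Union(ProductSet({-5/3, -7/78, 6*sqrt(7), 4*pi}, Rationals), ProductSet(Interval.open(-5/3, 9/53), Naturals0), ProductSet(Reals, Interval.Lopen(-83/3, -3/50)))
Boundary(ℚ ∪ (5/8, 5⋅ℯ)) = (-∞, 5/8] ∪ [5⋅ℯ, ∞)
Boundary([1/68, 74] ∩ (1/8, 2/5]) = {1/8, 2/5}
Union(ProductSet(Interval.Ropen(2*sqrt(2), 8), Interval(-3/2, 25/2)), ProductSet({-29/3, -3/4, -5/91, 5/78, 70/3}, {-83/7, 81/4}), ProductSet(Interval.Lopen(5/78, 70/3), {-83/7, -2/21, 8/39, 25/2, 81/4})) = Union(ProductSet({-29/3, -3/4, -5/91, 5/78, 70/3}, {-83/7, 81/4}), ProductSet(Interval.Lopen(5/78, 70/3), {-83/7, -2/21, 8/39, 25/2, 81/4}), ProductSet(Interval.Ropen(2*sqrt(2), 8), Interval(-3/2, 25/2)))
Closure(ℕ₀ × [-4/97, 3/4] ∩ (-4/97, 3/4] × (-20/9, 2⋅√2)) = {0} × [-4/97, 3/4]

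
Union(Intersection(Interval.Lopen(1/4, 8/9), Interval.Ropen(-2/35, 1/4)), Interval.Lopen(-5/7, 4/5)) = Interval.Lopen(-5/7, 4/5)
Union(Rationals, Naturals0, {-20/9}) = Rationals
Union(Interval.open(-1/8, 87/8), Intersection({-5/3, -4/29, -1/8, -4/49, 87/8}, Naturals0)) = Interval.open(-1/8, 87/8)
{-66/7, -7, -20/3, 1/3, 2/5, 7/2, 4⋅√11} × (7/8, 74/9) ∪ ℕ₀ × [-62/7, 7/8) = (ℕ₀ × [-62/7, 7/8)) ∪ ({-66/7, -7, -20/3, 1/3, 2/5, 7/2, 4⋅√11} × (7/8, 74/9))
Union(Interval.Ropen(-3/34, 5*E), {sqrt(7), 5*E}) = Interval(-3/34, 5*E)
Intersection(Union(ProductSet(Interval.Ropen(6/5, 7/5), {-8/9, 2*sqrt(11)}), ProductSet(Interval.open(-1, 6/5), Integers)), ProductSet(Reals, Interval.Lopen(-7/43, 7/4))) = ProductSet(Interval.open(-1, 6/5), Range(0, 2, 1))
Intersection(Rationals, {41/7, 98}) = {41/7, 98}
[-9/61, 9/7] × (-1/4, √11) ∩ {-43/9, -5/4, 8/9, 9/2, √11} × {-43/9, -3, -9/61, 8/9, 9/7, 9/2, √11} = {8/9} × {-9/61, 8/9, 9/7}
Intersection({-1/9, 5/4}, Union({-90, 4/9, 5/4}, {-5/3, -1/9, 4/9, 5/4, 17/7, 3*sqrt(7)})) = {-1/9, 5/4}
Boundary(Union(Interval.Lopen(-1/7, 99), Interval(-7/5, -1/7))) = {-7/5, 99}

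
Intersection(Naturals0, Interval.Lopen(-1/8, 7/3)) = Range(0, 3, 1)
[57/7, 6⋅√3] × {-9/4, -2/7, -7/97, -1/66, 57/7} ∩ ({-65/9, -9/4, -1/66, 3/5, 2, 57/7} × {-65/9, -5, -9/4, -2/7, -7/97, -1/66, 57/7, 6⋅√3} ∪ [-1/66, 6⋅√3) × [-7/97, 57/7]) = ({57/7} × {-9/4, -2/7, -7/97, -1/66, 57/7}) ∪ ([57/7, 6⋅√3) × {-7/97, -1/66, 57/7})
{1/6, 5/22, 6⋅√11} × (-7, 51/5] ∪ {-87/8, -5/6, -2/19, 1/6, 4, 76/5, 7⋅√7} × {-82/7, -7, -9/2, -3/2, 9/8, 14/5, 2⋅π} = ({1/6, 5/22, 6⋅√11} × (-7, 51/5]) ∪ ({-87/8, -5/6, -2/19, 1/6, 4, 76/5, 7⋅√7} × {-82/7, -7, -9/2, -3/2, 9/8, 14/5, 2⋅π})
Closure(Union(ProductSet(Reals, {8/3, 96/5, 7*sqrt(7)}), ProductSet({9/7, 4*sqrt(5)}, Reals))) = Union(ProductSet({9/7, 4*sqrt(5)}, Reals), ProductSet(Reals, {8/3, 96/5, 7*sqrt(7)}))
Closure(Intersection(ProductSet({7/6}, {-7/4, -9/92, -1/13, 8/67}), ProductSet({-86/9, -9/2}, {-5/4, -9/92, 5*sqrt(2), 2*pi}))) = EmptySet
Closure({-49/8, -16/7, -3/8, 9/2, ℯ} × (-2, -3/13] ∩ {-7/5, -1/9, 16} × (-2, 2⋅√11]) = ∅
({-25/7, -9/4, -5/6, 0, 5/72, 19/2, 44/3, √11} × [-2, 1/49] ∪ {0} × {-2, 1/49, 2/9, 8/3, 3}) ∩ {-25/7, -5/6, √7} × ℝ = {-25/7, -5/6} × [-2, 1/49]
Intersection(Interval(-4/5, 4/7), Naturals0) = Range(0, 1, 1)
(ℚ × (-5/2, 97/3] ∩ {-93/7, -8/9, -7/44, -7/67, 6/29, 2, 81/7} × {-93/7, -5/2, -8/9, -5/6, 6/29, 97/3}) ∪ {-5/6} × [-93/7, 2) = ({-5/6} × [-93/7, 2)) ∪ ({-93/7, -8/9, -7/44, -7/67, 6/29, 2, 81/7} × {-8/9, -5/6, 6/29, 97/3})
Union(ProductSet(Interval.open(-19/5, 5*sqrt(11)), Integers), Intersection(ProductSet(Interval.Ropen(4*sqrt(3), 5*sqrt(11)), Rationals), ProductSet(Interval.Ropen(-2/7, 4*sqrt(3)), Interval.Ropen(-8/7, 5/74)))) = ProductSet(Interval.open(-19/5, 5*sqrt(11)), Integers)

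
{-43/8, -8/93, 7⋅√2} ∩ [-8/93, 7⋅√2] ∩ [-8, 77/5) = {-8/93, 7⋅√2}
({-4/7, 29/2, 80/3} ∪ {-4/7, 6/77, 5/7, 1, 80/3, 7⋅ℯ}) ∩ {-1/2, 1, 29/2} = {1, 29/2}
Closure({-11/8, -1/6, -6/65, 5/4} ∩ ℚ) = {-11/8, -1/6, -6/65, 5/4}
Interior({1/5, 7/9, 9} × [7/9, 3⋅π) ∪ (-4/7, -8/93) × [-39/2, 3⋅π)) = (-4/7, -8/93) × (-39/2, 3⋅π)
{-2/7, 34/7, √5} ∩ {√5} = {√5}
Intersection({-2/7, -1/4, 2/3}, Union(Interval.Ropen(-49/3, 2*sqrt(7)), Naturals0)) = {-2/7, -1/4, 2/3}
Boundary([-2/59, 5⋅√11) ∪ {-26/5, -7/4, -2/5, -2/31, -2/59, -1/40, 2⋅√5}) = {-26/5, -7/4, -2/5, -2/31, -2/59, 5⋅√11}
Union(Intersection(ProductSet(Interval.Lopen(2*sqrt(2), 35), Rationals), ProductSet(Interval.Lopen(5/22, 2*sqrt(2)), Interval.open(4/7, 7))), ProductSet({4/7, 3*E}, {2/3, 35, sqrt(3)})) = ProductSet({4/7, 3*E}, {2/3, 35, sqrt(3)})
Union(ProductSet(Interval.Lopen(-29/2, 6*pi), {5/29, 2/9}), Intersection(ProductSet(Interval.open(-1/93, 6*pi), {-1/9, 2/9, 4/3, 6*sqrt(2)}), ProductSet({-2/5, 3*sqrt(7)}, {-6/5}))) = ProductSet(Interval.Lopen(-29/2, 6*pi), {5/29, 2/9})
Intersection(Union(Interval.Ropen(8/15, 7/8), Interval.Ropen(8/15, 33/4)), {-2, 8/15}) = {8/15}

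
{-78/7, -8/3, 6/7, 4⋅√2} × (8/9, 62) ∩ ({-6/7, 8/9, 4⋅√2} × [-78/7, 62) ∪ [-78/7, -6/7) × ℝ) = {-78/7, -8/3, 4⋅√2} × (8/9, 62)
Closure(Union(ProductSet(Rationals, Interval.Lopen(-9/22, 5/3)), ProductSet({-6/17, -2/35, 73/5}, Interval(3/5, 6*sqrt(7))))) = Union(ProductSet({-6/17, -2/35, 73/5}, Interval(3/5, 6*sqrt(7))), ProductSet(Reals, Interval(-9/22, 5/3)))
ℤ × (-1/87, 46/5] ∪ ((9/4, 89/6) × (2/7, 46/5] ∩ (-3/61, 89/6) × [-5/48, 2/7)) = ℤ × (-1/87, 46/5]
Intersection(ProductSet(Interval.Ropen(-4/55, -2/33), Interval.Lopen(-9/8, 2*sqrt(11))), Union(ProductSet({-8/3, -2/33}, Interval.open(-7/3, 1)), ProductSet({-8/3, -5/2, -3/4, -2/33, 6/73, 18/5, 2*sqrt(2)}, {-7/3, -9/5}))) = EmptySet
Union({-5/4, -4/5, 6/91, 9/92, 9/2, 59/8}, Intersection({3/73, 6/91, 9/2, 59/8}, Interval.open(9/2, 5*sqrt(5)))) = {-5/4, -4/5, 6/91, 9/92, 9/2, 59/8}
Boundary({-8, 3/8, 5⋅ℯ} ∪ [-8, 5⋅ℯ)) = {-8, 5⋅ℯ}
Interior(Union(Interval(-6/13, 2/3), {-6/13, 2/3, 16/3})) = Interval.open(-6/13, 2/3)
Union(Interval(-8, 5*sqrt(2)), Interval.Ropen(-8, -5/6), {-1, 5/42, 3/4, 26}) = Union({26}, Interval(-8, 5*sqrt(2)))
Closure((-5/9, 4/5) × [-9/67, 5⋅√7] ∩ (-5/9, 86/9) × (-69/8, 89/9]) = [-5/9, 4/5] × [-9/67, 89/9]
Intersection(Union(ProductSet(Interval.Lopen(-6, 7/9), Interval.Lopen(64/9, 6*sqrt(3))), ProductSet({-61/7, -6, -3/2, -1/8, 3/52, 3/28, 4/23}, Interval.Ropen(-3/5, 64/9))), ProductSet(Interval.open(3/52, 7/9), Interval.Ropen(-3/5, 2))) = ProductSet({3/28, 4/23}, Interval.Ropen(-3/5, 2))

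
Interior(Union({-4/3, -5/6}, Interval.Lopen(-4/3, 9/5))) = Interval.open(-4/3, 9/5)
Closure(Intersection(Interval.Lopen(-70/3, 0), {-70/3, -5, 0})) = {-5, 0}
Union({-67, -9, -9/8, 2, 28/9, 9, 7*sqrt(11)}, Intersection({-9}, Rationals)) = {-67, -9, -9/8, 2, 28/9, 9, 7*sqrt(11)}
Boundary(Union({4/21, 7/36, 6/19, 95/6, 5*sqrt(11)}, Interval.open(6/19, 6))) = {4/21, 7/36, 6/19, 6, 95/6, 5*sqrt(11)}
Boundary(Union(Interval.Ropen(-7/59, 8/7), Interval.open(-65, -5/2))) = {-65, -5/2, -7/59, 8/7}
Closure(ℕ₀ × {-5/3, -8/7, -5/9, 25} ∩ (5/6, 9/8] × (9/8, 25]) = {1} × {25}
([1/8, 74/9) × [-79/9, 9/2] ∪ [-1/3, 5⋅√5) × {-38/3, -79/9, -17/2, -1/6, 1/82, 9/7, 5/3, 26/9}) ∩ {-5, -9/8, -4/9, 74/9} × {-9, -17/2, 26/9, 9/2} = {74/9} × {-17/2, 26/9}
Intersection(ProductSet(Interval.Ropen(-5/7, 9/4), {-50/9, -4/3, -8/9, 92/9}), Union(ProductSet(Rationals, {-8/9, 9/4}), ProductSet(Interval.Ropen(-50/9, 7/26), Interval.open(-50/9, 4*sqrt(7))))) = Union(ProductSet(Intersection(Interval.Ropen(-5/7, 9/4), Rationals), {-8/9}), ProductSet(Interval.Ropen(-5/7, 7/26), {-4/3, -8/9, 92/9}))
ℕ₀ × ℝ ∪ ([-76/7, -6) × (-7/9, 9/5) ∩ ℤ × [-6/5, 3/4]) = (ℕ₀ × ℝ) ∪ ({-10, -9, -8, -7} × (-7/9, 3/4])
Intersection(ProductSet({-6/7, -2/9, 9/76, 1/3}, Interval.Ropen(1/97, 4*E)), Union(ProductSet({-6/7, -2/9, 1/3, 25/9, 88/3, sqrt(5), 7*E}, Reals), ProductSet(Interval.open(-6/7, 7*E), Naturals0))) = Union(ProductSet({-6/7, -2/9, 1/3}, Interval.Ropen(1/97, 4*E)), ProductSet({-2/9, 9/76, 1/3}, Range(1, 11, 1)))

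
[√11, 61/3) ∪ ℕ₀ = ℕ₀ ∪ [√11, 61/3)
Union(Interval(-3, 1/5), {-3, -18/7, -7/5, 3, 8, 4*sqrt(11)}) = Union({3, 8, 4*sqrt(11)}, Interval(-3, 1/5))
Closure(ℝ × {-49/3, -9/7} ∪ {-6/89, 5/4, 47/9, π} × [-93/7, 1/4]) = (ℝ × {-49/3, -9/7}) ∪ ({-6/89, 5/4, 47/9, π} × [-93/7, 1/4])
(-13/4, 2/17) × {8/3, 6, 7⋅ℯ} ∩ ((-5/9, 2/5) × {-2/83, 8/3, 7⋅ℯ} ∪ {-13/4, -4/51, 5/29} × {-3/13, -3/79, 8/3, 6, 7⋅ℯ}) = ({-4/51} × {8/3, 6, 7⋅ℯ}) ∪ ((-5/9, 2/17) × {8/3, 7⋅ℯ})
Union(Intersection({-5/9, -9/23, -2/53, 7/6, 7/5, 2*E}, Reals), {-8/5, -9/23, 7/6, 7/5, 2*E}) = {-8/5, -5/9, -9/23, -2/53, 7/6, 7/5, 2*E}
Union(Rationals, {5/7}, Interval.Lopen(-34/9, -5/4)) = Union(Interval(-34/9, -5/4), Rationals)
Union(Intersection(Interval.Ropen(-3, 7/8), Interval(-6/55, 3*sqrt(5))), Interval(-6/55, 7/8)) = Interval(-6/55, 7/8)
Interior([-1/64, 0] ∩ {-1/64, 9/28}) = ∅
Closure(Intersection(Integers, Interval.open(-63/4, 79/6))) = Range(-15, 14, 1)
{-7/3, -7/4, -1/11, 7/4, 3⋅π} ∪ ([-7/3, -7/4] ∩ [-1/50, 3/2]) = {-7/3, -7/4, -1/11, 7/4, 3⋅π}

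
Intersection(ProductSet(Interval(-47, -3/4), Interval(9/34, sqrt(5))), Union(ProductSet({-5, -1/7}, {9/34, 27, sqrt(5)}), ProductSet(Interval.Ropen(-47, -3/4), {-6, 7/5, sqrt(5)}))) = Union(ProductSet({-5}, {9/34, sqrt(5)}), ProductSet(Interval.Ropen(-47, -3/4), {7/5, sqrt(5)}))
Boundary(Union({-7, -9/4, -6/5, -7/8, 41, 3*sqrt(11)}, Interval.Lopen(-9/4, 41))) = {-7, -9/4, 41}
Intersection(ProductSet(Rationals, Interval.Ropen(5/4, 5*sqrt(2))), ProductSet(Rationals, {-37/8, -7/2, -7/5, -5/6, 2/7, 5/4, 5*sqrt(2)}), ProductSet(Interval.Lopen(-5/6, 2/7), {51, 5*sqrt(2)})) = EmptySet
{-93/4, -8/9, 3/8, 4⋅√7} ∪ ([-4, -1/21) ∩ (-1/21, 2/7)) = {-93/4, -8/9, 3/8, 4⋅√7}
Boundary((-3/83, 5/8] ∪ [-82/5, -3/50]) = {-82/5, -3/50, -3/83, 5/8}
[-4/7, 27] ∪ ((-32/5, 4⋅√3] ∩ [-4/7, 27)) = [-4/7, 27]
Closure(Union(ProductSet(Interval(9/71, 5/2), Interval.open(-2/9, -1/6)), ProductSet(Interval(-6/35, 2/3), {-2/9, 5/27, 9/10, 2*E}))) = Union(ProductSet(Interval(-6/35, 2/3), {-2/9, 5/27, 9/10, 2*E}), ProductSet(Interval(9/71, 5/2), Interval(-2/9, -1/6)))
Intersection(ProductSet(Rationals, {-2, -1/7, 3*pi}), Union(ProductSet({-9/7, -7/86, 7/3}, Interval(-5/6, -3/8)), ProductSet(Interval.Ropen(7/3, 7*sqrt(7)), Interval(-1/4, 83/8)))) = ProductSet(Intersection(Interval.Ropen(7/3, 7*sqrt(7)), Rationals), {-1/7, 3*pi})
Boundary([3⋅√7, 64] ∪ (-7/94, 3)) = {-7/94, 3, 64, 3⋅√7}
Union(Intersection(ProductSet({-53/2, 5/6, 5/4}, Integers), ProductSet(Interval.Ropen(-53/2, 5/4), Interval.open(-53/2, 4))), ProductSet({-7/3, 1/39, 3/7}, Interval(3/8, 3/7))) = Union(ProductSet({-53/2, 5/6}, Range(-26, 4, 1)), ProductSet({-7/3, 1/39, 3/7}, Interval(3/8, 3/7)))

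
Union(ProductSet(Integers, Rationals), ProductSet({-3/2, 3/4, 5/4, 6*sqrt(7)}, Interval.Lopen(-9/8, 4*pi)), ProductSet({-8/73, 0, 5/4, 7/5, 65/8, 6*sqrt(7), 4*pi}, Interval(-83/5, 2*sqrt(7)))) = Union(ProductSet({-3/2, 3/4, 5/4, 6*sqrt(7)}, Interval.Lopen(-9/8, 4*pi)), ProductSet({-8/73, 0, 5/4, 7/5, 65/8, 6*sqrt(7), 4*pi}, Interval(-83/5, 2*sqrt(7))), ProductSet(Integers, Rationals))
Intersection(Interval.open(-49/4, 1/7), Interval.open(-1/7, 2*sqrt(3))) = Interval.open(-1/7, 1/7)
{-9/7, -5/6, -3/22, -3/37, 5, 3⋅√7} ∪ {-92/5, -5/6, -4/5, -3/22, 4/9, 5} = {-92/5, -9/7, -5/6, -4/5, -3/22, -3/37, 4/9, 5, 3⋅√7}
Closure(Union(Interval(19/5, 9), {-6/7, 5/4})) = Union({-6/7, 5/4}, Interval(19/5, 9))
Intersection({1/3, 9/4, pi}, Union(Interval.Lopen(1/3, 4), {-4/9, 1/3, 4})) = {1/3, 9/4, pi}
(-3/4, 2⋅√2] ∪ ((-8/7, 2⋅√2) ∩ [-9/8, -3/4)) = [-9/8, -3/4) ∪ (-3/4, 2⋅√2]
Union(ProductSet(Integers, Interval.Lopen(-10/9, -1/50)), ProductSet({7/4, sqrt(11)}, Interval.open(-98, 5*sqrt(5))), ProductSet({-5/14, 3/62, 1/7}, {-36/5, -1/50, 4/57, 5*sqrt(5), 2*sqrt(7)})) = Union(ProductSet({7/4, sqrt(11)}, Interval.open(-98, 5*sqrt(5))), ProductSet({-5/14, 3/62, 1/7}, {-36/5, -1/50, 4/57, 5*sqrt(5), 2*sqrt(7)}), ProductSet(Integers, Interval.Lopen(-10/9, -1/50)))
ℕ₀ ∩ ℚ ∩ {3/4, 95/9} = ∅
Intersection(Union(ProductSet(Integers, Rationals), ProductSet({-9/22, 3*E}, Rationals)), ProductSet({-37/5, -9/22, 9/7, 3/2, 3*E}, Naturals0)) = ProductSet({-9/22, 3*E}, Naturals0)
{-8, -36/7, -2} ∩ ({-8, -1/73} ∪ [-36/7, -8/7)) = {-8, -36/7, -2}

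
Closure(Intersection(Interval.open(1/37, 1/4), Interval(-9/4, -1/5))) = EmptySet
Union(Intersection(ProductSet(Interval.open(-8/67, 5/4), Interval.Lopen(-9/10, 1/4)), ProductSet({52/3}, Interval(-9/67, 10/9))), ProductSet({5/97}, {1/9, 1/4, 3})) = ProductSet({5/97}, {1/9, 1/4, 3})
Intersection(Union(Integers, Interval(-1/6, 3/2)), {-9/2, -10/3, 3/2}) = {3/2}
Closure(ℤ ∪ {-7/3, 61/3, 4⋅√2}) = ℤ ∪ {-7/3, 61/3, 4⋅√2}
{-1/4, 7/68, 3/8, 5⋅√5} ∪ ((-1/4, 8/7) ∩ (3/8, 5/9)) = {-1/4, 7/68, 5⋅√5} ∪ [3/8, 5/9)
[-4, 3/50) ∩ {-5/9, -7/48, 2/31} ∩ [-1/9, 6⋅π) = ∅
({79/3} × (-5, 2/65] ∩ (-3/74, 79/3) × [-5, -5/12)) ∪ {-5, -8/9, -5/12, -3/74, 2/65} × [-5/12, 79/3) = {-5, -8/9, -5/12, -3/74, 2/65} × [-5/12, 79/3)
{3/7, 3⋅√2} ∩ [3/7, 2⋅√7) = {3/7, 3⋅√2}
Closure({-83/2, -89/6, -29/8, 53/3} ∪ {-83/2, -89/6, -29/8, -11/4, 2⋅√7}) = {-83/2, -89/6, -29/8, -11/4, 53/3, 2⋅√7}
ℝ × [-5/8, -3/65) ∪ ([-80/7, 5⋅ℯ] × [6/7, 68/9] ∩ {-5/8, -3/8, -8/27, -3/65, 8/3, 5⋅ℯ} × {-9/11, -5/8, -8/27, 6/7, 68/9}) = (ℝ × [-5/8, -3/65)) ∪ ({-5/8, -3/8, -8/27, -3/65, 8/3, 5⋅ℯ} × {6/7, 68/9})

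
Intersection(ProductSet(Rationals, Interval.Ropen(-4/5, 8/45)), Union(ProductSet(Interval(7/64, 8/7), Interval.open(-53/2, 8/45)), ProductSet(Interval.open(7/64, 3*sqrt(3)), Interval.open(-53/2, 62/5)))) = ProductSet(Union(Intersection(Interval(7/64, 8/7), Rationals), Intersection(Interval.open(7/64, 3*sqrt(3)), Rationals)), Interval.Ropen(-4/5, 8/45))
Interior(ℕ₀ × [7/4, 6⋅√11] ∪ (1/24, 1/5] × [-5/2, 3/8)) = (1/24, 1/5) × (-5/2, 3/8)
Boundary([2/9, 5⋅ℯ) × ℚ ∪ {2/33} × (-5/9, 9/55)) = ({2/33} × [-5/9, 9/55]) ∪ ([2/9, 5⋅ℯ] × ℝ)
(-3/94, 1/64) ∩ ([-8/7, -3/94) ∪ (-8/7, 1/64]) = (-3/94, 1/64)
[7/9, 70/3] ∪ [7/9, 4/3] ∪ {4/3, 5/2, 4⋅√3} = [7/9, 70/3]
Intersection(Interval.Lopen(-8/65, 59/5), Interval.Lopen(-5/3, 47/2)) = Interval.Lopen(-8/65, 59/5)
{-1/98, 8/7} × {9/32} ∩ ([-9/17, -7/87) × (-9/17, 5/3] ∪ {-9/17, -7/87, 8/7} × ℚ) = {8/7} × {9/32}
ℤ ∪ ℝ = ℝ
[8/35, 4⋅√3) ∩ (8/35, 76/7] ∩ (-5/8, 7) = (8/35, 4⋅√3)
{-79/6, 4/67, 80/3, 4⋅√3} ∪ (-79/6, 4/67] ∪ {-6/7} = [-79/6, 4/67] ∪ {80/3, 4⋅√3}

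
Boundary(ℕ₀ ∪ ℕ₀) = ℕ₀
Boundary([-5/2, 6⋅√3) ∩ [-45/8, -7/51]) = {-5/2, -7/51}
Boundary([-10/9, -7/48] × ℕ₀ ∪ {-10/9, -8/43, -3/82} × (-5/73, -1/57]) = ([-10/9, -7/48] × ℕ₀) ∪ ({-10/9, -8/43, -3/82} × [-5/73, -1/57])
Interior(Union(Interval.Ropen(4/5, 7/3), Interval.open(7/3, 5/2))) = Union(Interval.open(4/5, 7/3), Interval.open(7/3, 5/2))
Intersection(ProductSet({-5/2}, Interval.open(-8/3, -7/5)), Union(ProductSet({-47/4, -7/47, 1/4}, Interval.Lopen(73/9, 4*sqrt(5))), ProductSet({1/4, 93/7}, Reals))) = EmptySet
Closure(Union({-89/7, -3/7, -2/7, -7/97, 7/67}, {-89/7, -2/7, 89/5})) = {-89/7, -3/7, -2/7, -7/97, 7/67, 89/5}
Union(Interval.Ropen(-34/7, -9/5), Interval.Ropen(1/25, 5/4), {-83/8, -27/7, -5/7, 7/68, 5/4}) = Union({-83/8, -5/7}, Interval.Ropen(-34/7, -9/5), Interval(1/25, 5/4))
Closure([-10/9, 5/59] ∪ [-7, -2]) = [-7, -2] ∪ [-10/9, 5/59]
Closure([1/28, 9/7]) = [1/28, 9/7]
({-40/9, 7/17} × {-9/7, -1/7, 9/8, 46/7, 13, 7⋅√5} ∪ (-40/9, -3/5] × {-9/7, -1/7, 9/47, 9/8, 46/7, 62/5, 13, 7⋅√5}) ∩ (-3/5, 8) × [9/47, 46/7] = {7/17} × {9/8, 46/7}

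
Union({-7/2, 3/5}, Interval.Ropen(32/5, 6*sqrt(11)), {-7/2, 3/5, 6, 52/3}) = Union({-7/2, 3/5, 6}, Interval.Ropen(32/5, 6*sqrt(11)))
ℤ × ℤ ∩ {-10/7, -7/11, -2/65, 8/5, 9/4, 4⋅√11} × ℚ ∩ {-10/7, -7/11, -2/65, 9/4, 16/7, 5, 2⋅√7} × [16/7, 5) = ∅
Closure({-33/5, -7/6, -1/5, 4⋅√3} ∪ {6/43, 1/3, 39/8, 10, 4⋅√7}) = {-33/5, -7/6, -1/5, 6/43, 1/3, 39/8, 10, 4⋅√3, 4⋅√7}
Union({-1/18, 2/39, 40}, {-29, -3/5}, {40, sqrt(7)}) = {-29, -3/5, -1/18, 2/39, 40, sqrt(7)}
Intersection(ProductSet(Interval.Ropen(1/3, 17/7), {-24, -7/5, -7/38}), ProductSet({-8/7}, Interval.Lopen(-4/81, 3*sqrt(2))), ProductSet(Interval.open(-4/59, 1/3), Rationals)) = EmptySet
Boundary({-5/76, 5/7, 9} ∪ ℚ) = ℝ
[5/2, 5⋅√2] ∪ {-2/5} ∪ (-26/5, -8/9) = (-26/5, -8/9) ∪ {-2/5} ∪ [5/2, 5⋅√2]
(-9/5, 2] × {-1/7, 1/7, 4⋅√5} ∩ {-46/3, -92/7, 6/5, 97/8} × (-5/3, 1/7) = {6/5} × {-1/7}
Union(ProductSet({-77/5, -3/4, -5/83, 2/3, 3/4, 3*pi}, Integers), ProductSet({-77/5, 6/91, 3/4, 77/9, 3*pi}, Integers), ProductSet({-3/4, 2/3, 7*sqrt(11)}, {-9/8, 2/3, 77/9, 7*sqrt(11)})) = Union(ProductSet({-3/4, 2/3, 7*sqrt(11)}, {-9/8, 2/3, 77/9, 7*sqrt(11)}), ProductSet({-77/5, -3/4, -5/83, 6/91, 2/3, 3/4, 77/9, 3*pi}, Integers))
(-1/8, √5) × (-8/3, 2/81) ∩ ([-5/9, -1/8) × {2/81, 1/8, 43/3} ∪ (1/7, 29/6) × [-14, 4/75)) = (1/7, √5) × (-8/3, 2/81)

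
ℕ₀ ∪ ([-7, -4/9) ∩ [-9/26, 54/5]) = ℕ₀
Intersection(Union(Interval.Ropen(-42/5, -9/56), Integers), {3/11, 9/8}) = EmptySet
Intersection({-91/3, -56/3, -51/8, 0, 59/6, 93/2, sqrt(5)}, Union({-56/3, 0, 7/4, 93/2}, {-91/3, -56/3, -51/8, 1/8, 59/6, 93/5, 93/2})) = {-91/3, -56/3, -51/8, 0, 59/6, 93/2}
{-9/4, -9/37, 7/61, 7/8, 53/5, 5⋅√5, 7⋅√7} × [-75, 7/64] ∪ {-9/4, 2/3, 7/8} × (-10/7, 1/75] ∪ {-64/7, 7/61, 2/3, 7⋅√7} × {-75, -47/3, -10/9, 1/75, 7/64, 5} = ({-9/4, 2/3, 7/8} × (-10/7, 1/75]) ∪ ({-64/7, 7/61, 2/3, 7⋅√7} × {-75, -47/3, -10/9, 1/75, 7/64, 5}) ∪ ({-9/4, -9/37, 7/61, 7/8, 53/5, 5⋅√5, 7⋅√7} × [-75, 7/64])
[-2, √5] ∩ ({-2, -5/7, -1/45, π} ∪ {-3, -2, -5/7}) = {-2, -5/7, -1/45}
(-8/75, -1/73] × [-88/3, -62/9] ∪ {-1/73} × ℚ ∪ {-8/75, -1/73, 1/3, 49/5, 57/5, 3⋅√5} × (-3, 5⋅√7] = ({-1/73} × ℚ) ∪ ((-8/75, -1/73] × [-88/3, -62/9]) ∪ ({-8/75, -1/73, 1/3, 49/5, 57/5, 3⋅√5} × (-3, 5⋅√7])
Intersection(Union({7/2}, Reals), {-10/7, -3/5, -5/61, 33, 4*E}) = {-10/7, -3/5, -5/61, 33, 4*E}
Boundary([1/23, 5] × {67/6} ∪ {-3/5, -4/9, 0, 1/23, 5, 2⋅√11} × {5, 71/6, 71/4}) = ([1/23, 5] × {67/6}) ∪ ({-3/5, -4/9, 0, 1/23, 5, 2⋅√11} × {5, 71/6, 71/4})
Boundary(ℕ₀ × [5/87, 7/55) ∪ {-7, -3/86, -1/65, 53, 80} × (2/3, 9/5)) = (ℕ₀ × [5/87, 7/55]) ∪ ({-7, -3/86, -1/65, 53, 80} × [2/3, 9/5])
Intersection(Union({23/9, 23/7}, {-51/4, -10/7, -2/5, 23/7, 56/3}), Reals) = {-51/4, -10/7, -2/5, 23/9, 23/7, 56/3}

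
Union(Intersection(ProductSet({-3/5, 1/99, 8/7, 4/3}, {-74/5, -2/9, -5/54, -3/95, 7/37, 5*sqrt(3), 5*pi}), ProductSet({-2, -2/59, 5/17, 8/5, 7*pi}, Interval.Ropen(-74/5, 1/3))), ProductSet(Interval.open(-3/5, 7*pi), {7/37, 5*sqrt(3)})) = ProductSet(Interval.open(-3/5, 7*pi), {7/37, 5*sqrt(3)})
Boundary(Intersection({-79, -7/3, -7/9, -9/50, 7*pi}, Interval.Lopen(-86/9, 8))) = {-7/3, -7/9, -9/50}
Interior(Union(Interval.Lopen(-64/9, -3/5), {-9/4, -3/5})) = Interval.open(-64/9, -3/5)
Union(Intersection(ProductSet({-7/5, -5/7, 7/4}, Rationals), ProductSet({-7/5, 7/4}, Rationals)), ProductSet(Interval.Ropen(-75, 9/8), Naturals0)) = Union(ProductSet({-7/5, 7/4}, Rationals), ProductSet(Interval.Ropen(-75, 9/8), Naturals0))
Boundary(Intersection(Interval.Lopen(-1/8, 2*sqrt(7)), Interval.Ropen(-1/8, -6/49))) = {-1/8, -6/49}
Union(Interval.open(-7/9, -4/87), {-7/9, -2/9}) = Interval.Ropen(-7/9, -4/87)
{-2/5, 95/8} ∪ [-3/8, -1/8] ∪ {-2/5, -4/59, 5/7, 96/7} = {-2/5, -4/59, 5/7, 95/8, 96/7} ∪ [-3/8, -1/8]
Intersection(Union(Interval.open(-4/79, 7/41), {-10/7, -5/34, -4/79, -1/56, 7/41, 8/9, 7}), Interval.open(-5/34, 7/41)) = Interval.Ropen(-4/79, 7/41)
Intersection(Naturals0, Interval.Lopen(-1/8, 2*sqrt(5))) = Range(0, 5, 1)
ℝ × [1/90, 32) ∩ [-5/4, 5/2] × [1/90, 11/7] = [-5/4, 5/2] × [1/90, 11/7]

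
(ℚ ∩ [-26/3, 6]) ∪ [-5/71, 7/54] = [-5/71, 7/54] ∪ (ℚ ∩ [-26/3, 6])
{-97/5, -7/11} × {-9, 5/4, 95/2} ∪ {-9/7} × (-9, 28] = ({-9/7} × (-9, 28]) ∪ ({-97/5, -7/11} × {-9, 5/4, 95/2})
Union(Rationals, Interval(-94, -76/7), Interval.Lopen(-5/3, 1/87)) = Union(Interval(-94, -76/7), Interval(-5/3, 1/87), Rationals)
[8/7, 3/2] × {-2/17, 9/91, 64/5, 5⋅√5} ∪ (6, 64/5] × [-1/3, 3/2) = ((6, 64/5] × [-1/3, 3/2)) ∪ ([8/7, 3/2] × {-2/17, 9/91, 64/5, 5⋅√5})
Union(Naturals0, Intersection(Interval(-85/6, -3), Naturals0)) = Naturals0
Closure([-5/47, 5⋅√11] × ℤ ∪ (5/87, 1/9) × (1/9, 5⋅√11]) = ([-5/47, 5⋅√11] × ℤ) ∪ ({5/87, 1/9} × [1/9, 5⋅√11]) ∪ ([5/87, 1/9] × {1/9, 5⋅√11}) ∪ ((5/87, 1/9) × (1/9, 5⋅√11])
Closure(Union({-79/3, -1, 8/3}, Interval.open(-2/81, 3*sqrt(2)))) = Union({-79/3, -1}, Interval(-2/81, 3*sqrt(2)))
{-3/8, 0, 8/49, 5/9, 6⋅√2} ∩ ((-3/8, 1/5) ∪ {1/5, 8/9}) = {0, 8/49}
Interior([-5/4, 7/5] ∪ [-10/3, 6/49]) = (-10/3, 7/5)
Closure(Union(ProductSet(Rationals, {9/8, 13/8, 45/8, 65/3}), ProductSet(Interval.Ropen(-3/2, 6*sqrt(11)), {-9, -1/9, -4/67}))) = Union(ProductSet(Interval(-3/2, 6*sqrt(11)), {-9, -1/9, -4/67}), ProductSet(Reals, {9/8, 13/8, 45/8, 65/3}))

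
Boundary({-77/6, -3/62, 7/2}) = {-77/6, -3/62, 7/2}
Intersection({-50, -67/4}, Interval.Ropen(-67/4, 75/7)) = {-67/4}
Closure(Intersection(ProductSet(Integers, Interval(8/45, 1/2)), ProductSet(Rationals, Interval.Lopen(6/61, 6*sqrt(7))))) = ProductSet(Integers, Interval(8/45, 1/2))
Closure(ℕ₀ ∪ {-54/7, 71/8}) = {-54/7, 71/8} ∪ ℕ₀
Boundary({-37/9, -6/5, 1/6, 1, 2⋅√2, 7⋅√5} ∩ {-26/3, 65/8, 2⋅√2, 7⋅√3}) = {2⋅√2}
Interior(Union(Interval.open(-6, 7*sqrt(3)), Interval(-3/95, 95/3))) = Interval.open(-6, 95/3)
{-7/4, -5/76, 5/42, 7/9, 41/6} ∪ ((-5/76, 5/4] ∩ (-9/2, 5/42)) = {-7/4, 7/9, 41/6} ∪ [-5/76, 5/42]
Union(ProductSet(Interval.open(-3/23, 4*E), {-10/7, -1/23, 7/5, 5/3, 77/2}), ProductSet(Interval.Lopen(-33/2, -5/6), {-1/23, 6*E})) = Union(ProductSet(Interval.Lopen(-33/2, -5/6), {-1/23, 6*E}), ProductSet(Interval.open(-3/23, 4*E), {-10/7, -1/23, 7/5, 5/3, 77/2}))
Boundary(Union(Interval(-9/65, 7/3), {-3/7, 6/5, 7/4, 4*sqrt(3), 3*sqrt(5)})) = {-3/7, -9/65, 7/3, 4*sqrt(3), 3*sqrt(5)}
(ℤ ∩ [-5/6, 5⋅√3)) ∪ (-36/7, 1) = (-36/7, 1] ∪ {0, 1, …, 8}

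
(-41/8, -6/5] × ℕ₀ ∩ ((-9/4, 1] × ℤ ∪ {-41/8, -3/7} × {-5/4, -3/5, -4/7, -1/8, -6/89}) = (-9/4, -6/5] × ℕ₀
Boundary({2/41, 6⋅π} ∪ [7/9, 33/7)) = {2/41, 7/9, 33/7, 6⋅π}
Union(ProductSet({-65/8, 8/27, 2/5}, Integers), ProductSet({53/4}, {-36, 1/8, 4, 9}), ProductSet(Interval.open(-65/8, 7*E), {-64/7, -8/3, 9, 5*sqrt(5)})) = Union(ProductSet({53/4}, {-36, 1/8, 4, 9}), ProductSet({-65/8, 8/27, 2/5}, Integers), ProductSet(Interval.open(-65/8, 7*E), {-64/7, -8/3, 9, 5*sqrt(5)}))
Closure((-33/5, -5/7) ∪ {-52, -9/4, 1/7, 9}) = {-52, 1/7, 9} ∪ [-33/5, -5/7]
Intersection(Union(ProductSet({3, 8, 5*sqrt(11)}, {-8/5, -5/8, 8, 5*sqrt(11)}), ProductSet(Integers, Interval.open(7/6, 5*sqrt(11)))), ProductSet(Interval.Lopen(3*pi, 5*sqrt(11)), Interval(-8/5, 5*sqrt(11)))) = Union(ProductSet({5*sqrt(11)}, {-8/5, -5/8, 8, 5*sqrt(11)}), ProductSet(Range(10, 17, 1), Interval.open(7/6, 5*sqrt(11))))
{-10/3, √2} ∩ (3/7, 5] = {√2}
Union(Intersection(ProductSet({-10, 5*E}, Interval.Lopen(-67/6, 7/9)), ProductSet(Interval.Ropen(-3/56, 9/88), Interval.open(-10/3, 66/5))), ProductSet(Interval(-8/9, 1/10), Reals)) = ProductSet(Interval(-8/9, 1/10), Reals)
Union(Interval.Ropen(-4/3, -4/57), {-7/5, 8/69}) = Union({-7/5, 8/69}, Interval.Ropen(-4/3, -4/57))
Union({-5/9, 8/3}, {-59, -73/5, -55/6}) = {-59, -73/5, -55/6, -5/9, 8/3}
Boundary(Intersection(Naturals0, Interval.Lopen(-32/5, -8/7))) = EmptySet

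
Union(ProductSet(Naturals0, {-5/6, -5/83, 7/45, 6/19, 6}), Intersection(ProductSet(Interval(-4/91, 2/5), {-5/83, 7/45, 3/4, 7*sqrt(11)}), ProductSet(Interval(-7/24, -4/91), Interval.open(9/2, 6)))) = ProductSet(Naturals0, {-5/6, -5/83, 7/45, 6/19, 6})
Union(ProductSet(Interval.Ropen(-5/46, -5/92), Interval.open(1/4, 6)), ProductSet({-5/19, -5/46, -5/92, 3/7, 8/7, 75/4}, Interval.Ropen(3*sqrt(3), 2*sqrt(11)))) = Union(ProductSet({-5/19, -5/46, -5/92, 3/7, 8/7, 75/4}, Interval.Ropen(3*sqrt(3), 2*sqrt(11))), ProductSet(Interval.Ropen(-5/46, -5/92), Interval.open(1/4, 6)))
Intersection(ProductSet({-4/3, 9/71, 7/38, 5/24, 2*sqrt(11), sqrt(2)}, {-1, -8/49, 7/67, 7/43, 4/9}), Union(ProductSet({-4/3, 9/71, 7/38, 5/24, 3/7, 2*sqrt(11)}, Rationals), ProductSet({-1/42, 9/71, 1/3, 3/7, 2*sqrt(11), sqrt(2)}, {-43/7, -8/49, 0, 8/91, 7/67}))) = Union(ProductSet({9/71, 2*sqrt(11), sqrt(2)}, {-8/49, 7/67}), ProductSet({-4/3, 9/71, 7/38, 5/24, 2*sqrt(11)}, {-1, -8/49, 7/67, 7/43, 4/9}))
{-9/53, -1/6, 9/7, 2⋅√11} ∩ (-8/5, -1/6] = {-9/53, -1/6}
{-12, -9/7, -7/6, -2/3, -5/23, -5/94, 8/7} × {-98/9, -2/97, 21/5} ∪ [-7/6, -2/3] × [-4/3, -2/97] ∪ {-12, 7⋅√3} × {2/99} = ({-12, 7⋅√3} × {2/99}) ∪ ([-7/6, -2/3] × [-4/3, -2/97]) ∪ ({-12, -9/7, -7/6, -2/3, -5/23, -5/94, 8/7} × {-98/9, -2/97, 21/5})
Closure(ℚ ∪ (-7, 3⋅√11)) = ℚ ∪ (-∞, ∞)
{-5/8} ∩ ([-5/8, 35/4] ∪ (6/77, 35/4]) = {-5/8}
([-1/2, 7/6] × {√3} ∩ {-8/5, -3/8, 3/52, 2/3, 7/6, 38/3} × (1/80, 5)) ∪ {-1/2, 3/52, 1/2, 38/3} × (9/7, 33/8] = ({-3/8, 3/52, 2/3, 7/6} × {√3}) ∪ ({-1/2, 3/52, 1/2, 38/3} × (9/7, 33/8])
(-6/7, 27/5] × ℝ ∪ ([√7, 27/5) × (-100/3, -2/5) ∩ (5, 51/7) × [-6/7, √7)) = (-6/7, 27/5] × ℝ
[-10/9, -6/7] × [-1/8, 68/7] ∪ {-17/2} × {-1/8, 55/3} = ({-17/2} × {-1/8, 55/3}) ∪ ([-10/9, -6/7] × [-1/8, 68/7])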